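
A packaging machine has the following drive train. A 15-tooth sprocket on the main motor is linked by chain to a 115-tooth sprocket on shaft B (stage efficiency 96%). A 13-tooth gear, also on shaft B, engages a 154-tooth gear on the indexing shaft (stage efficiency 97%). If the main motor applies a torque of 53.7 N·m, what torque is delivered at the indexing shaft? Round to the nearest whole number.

chain 115/15 = 7.6667 → τ = 53.7·7.6667·0.96 = 395.23 N·m
gear mesh 154/13 = 11.846 → τ = 395.23·11.846·0.97 = 4541.5 N·m

4542 N·m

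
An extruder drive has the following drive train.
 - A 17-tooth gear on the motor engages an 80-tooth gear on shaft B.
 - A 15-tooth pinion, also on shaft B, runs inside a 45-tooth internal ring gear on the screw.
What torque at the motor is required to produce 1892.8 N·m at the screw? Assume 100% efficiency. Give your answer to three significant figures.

134 N·m

Overall ratio R = 4.7059 × 3 = 14.118.
Input torque = output torque / R = 1892.8 / 14.118 = 134.07 N·m.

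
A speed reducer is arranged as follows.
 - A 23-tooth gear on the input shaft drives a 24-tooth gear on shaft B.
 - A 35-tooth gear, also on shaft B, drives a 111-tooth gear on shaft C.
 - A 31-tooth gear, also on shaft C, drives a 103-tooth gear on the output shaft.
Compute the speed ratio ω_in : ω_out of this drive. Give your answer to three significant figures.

Each stage contributes driven/driver: gear mesh 24/23 = 1.0435, gear mesh 111/35 = 3.1714, gear mesh 103/31 = 3.3226.
Overall: 1.0435 × 3.1714 × 3.3226 = 10.995.

11.0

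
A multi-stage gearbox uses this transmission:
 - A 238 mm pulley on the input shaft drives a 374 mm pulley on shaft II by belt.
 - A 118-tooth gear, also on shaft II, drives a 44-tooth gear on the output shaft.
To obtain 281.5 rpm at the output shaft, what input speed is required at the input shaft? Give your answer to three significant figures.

Overall ratio R = 1.5714 × 0.37288 = 0.58596.
Required input speed = output speed × R = 281.5 × 0.58596 = 164.95 rpm.

165 rpm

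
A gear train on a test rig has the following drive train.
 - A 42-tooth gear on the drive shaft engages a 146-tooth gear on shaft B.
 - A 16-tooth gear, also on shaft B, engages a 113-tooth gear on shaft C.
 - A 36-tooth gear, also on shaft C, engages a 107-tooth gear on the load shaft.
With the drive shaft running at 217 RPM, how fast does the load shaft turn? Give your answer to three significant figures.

gear mesh 146/42 = 3.4762 → 217/3.4762 = 62.425 RPM
gear mesh 113/16 = 7.0625 → 62.425/7.0625 = 8.8389 RPM
gear mesh 107/36 = 2.9722 → 8.8389/2.9722 = 2.9738 RPM

2.97 RPM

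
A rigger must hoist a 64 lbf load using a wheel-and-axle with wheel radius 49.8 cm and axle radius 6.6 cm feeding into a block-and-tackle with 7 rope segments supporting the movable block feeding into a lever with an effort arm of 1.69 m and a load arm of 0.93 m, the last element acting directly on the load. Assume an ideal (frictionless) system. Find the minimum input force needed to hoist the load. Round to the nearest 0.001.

Wheel-and-axle MA = R/r = 49.8/6.6 = 7.5455.
Block-and-tackle MA = number of supporting rope parts = 7.
Lever MA = effort arm / load arm = 1.69/0.93 = 1.8172.
Combined ideal MA = 7.5455 × 7 × 1.8172 = 95.981.
Effort = load / MA = 64 / 95.981 = 0.6668 lbf.

0.667 lbf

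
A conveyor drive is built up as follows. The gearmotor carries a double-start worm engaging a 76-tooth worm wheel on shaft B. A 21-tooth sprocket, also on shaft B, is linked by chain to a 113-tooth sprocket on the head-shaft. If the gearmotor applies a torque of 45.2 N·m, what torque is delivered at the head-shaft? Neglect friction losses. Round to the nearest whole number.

9242 N·m

worm 76/2 = 38 → τ = 45.2·38 = 1717.6 N·m
chain 113/21 = 5.381 → τ = 1717.6·5.381 = 9242.3 N·m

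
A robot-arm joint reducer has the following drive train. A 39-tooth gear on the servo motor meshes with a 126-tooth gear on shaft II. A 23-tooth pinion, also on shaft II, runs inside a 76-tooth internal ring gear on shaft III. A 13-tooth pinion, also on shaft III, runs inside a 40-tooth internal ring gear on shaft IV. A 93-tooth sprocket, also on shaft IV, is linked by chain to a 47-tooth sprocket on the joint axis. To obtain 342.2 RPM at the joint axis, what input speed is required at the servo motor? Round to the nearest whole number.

Overall ratio R = 3.2308 × 3.3043 × 3.0769 × 0.50538 = 16.601.
Required input speed = output speed × R = 342.2 × 16.601 = 5680.7 RPM.

5681 RPM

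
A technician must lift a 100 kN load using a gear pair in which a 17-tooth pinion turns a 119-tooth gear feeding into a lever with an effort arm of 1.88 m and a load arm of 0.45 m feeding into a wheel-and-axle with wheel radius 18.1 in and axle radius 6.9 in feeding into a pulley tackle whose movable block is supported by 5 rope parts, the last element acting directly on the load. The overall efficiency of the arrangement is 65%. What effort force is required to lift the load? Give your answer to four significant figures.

Gear pair MA = 119/17 = 7.
Lever MA = effort arm / load arm = 1.88/0.45 = 4.1778.
Wheel-and-axle MA = R/r = 18.1/6.9 = 2.6232.
Block-and-tackle MA = number of supporting rope parts = 5.
Combined ideal MA = 7 × 4.1778 × 2.6232 × 5 = 383.57.
Actual MA = 383.57 × 0.65 = 249.32.
Effort = load / actual MA = 100 / 249.32 = 0.40109 kN.

0.4011 kN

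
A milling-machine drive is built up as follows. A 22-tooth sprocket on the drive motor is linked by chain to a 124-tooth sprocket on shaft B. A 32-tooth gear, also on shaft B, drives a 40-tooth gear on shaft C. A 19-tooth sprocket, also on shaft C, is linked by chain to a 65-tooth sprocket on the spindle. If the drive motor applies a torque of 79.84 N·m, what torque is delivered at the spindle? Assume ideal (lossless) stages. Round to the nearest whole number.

chain 124/22 = 5.6364 → τ = 79.84·5.6364 = 450.01 N·m
gear mesh 40/32 = 1.25 → τ = 450.01·1.25 = 562.51 N·m
chain 65/19 = 3.4211 → τ = 562.51·3.4211 = 1924.4 N·m

1924 N·m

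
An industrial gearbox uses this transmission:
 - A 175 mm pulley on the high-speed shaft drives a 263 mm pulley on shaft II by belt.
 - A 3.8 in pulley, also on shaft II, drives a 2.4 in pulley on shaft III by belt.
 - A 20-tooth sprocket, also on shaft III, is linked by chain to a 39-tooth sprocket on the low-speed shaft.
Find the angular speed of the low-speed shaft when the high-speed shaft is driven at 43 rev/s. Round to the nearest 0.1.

the high-speed shaft → shaft II (belt, 263/175): 43 ÷ 1.5029 = 28.612 rev/s
shaft II → shaft III (belt, 2.4/3.8): 28.612 ÷ 0.63158 = 45.303 rev/s
shaft III → the low-speed shaft (chain, 39/20): 45.303 ÷ 1.95 = 23.232 rev/s

23.2 rev/s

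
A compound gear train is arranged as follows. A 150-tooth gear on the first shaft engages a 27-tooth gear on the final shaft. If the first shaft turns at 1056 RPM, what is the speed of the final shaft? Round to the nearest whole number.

the first shaft → the final shaft (gear mesh, 27/150): 1056 ÷ 0.18 = 5866.7 RPM

5867 RPM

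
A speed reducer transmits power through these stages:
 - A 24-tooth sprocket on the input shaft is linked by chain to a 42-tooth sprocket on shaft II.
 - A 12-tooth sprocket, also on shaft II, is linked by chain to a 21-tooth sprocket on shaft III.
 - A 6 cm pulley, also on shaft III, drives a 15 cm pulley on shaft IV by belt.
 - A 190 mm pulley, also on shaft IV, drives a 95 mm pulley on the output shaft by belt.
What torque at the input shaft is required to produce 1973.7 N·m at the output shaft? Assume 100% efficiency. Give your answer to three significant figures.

516 N·m

Overall ratio R = 1.75 × 1.75 × 2.5 × 0.5 = 3.8281.
Input torque = output torque / R = 1973.7 / 3.8281 = 515.58 N·m.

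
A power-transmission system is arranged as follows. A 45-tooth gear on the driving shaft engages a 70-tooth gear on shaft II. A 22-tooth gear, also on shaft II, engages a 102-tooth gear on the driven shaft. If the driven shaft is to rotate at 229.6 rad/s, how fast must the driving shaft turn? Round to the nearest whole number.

1656 rad/s

Overall ratio R = 1.5556 × 4.6364 = 7.2121.
Required input speed = output speed × R = 229.6 × 7.2121 = 1655.9 rad/s.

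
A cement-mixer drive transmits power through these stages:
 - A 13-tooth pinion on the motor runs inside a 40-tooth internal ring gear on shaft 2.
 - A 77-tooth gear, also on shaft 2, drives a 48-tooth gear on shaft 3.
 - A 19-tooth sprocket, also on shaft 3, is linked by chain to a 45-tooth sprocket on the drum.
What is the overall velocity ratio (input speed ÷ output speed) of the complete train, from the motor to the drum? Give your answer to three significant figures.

Each stage contributes driven/driver: internal gear 40/13 = 3.0769, gear mesh 48/77 = 0.62338, chain 45/19 = 2.3684.
Overall: 3.0769 × 0.62338 × 2.3684 = 4.5428.

4.54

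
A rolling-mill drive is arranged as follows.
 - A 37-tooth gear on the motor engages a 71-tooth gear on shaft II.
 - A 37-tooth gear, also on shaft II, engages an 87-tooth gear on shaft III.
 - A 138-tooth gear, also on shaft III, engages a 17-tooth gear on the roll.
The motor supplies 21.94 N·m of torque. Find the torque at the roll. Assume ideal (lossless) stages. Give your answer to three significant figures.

gear mesh 71/37 = 1.9189 → τ = 21.94·1.9189 = 42.101 N·m
gear mesh 87/37 = 2.3514 → τ = 42.101·2.3514 = 98.994 N·m
gear mesh 17/138 = 0.12319 → τ = 98.994·0.12319 = 12.195 N·m

12.2 N·m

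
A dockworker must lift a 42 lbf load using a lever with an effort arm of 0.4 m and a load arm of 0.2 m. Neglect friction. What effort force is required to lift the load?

21 lbf

Lever MA = effort arm / load arm = 0.4/0.2 = 2.
Effort = load / MA = 42 / 2 = 21 lbf.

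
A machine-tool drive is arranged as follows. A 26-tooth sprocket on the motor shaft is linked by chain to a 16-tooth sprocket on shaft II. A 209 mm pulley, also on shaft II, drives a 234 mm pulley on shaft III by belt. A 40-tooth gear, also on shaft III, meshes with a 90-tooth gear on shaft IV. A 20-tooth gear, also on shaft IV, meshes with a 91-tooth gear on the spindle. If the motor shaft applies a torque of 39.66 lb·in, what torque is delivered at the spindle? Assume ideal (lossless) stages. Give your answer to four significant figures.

Chain: ratio = 16/26 = 0.61538; torque at shaft II = 39.66 × 0.61538 = 24.406 lb·in.
Belt: ratio = 234/209 = 1.1196; torque at shaft III = 24.406 × 1.1196 = 27.326 lb·in.
Gear mesh: ratio = 90/40 = 2.25; torque at shaft IV = 27.326 × 2.25 = 61.482 lb·in.
Gear mesh: ratio = 91/20 = 4.55; torque at the spindle = 61.482 × 4.55 = 279.75 lb·in.

279.7 lb·in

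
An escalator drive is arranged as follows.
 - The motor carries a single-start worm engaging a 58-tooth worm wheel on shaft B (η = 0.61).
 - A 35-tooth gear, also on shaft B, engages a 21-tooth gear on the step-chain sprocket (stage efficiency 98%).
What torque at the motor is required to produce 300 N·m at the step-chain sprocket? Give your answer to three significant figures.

14.4 N·m

Overall ratio R = 58 × 0.6 = 34.8; overall efficiency η = 0.61 × 0.98 = 0.5978.
Input torque = output torque / (R × η) = 300 / (34.8 × 0.5978) = 14.421 N·m.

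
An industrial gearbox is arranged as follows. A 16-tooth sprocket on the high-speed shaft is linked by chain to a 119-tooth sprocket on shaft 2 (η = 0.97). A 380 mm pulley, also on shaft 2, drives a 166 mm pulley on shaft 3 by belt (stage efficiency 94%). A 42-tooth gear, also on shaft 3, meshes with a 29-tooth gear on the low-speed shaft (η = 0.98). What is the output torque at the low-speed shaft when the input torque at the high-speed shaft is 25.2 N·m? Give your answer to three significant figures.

After the chain (119/16): 25.2 × 7.4375 × 0.97 = 181.8 N·m
After the belt (166/380): 181.8 × 0.43684 × 0.94 = 74.654 N·m
After the gear mesh (29/42): 74.654 × 0.69048 × 0.98 = 50.516 N·m

50.5 N·m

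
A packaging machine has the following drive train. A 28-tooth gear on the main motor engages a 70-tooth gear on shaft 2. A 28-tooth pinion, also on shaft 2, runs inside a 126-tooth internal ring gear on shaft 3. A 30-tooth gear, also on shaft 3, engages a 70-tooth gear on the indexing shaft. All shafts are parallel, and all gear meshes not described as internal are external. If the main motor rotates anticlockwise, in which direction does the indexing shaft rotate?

anticlockwise

the main motor → shaft 2: external mesh, 1 reversal → CW.
shaft 2 → shaft 3: internal mesh, same direction → CW.
shaft 3 → the indexing shaft: external mesh, 1 reversal → CCW.
2 reversals in total — an even number — so the indexing shaft turns the same way as the main motor.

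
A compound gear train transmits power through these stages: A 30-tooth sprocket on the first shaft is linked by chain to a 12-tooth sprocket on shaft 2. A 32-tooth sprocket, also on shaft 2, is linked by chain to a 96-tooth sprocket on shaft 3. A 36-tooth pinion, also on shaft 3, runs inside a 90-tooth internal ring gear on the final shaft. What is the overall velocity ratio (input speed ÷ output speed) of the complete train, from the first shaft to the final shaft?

Each stage contributes driven/driver: chain 12/30 = 0.4, chain 96/32 = 3, internal gear 90/36 = 2.5.
Overall: 0.4 × 3 × 2.5 = 3.

3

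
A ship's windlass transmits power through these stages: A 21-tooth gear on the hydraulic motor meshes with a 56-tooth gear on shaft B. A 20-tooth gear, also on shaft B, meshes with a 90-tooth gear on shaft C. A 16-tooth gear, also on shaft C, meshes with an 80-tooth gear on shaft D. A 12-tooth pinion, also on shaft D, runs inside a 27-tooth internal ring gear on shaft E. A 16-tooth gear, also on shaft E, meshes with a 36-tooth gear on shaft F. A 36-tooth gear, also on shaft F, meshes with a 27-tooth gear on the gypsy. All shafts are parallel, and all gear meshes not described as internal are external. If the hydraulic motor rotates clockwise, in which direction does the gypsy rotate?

counterclockwise

the hydraulic motor → shaft B: external mesh, 1 reversal → CCW.
shaft B → shaft C: external mesh, 1 reversal → CW.
shaft C → shaft D: external mesh, 1 reversal → CCW.
shaft D → shaft E: internal mesh, same direction → CCW.
shaft E → shaft F: external mesh, 1 reversal → CW.
shaft F → the gypsy: external mesh, 1 reversal → CCW.
5 reversals in total — an odd number — so the gypsy turns opposite to the hydraulic motor.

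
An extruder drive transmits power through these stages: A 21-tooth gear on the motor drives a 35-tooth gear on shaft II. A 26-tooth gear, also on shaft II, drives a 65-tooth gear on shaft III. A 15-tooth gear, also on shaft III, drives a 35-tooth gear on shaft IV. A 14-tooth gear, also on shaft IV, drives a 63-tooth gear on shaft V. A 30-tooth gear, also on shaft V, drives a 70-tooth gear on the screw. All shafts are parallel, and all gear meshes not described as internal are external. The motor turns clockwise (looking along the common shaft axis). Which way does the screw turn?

counterclockwise

the motor → shaft II: external mesh, 1 reversal → CCW.
shaft II → shaft III: external mesh, 1 reversal → CW.
shaft III → shaft IV: external mesh, 1 reversal → CCW.
shaft IV → shaft V: external mesh, 1 reversal → CW.
shaft V → the screw: external mesh, 1 reversal → CCW.
5 reversals in total — an odd number — so the screw turns opposite to the motor.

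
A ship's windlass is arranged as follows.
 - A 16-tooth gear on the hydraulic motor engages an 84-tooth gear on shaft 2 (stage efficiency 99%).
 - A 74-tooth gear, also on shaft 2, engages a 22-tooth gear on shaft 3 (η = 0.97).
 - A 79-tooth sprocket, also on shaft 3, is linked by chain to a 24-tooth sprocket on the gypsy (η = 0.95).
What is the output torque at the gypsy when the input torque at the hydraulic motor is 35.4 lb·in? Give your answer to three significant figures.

gear mesh 84/16 = 5.25 → τ = 35.4·5.25·0.99 = 183.99 lb·in
gear mesh 22/74 = 0.2973 → τ = 183.99·0.2973·0.97 = 53.059 lb·in
chain 24/79 = 0.3038 → τ = 53.059·0.3038·0.95 = 15.313 lb·in

15.3 lb·in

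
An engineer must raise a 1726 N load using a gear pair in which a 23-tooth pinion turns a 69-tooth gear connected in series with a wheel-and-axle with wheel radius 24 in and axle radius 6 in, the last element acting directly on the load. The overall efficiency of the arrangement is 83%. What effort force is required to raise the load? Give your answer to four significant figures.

173.3 N

Gear pair MA = 69/23 = 3.
Wheel-and-axle MA = R/r = 24/6 = 4.
Combined ideal MA = 3 × 4 = 12.
Actual MA = 12 × 0.83 = 9.96.
Effort = load / actual MA = 1726 / 9.96 = 173.29 N.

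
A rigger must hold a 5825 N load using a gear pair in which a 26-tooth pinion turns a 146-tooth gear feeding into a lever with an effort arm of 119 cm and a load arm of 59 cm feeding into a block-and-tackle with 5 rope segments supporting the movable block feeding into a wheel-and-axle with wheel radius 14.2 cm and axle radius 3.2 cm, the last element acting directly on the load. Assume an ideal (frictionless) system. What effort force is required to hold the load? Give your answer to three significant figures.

Gear pair MA = 146/26 = 5.6154.
Lever MA = effort arm / load arm = 119/59 = 2.0169.
Block-and-tackle MA = number of supporting rope parts = 5.
Wheel-and-axle MA = R/r = 14.2/3.2 = 4.4375.
Combined ideal MA = 5.6154 × 2.0169 × 5 × 4.4375 = 251.29.
Effort = load / MA = 5825 / 251.29 = 23.18 N.

23.2 N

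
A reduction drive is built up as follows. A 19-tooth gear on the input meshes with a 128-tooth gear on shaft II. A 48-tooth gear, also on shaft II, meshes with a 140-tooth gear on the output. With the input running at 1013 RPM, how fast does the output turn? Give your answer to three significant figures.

the input → shaft II (gear mesh, 128/19): 1013 ÷ 6.7368 = 150.37 RPM
shaft II → the output (gear mesh, 140/48): 150.37 ÷ 2.9167 = 51.554 RPM

51.6 RPM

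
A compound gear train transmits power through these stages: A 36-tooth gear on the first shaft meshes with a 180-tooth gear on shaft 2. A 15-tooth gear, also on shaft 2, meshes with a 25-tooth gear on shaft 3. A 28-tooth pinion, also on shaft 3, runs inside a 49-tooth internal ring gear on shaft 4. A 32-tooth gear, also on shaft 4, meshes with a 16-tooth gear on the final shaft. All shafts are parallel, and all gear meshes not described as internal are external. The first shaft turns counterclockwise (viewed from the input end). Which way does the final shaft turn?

clockwise

the first shaft → shaft 2: external mesh, 1 reversal → CW.
shaft 2 → shaft 3: external mesh, 1 reversal → CCW.
shaft 3 → shaft 4: internal mesh, same direction → CCW.
shaft 4 → the final shaft: external mesh, 1 reversal → CW.
3 reversals in total — an odd number — so the final shaft turns opposite to the first shaft.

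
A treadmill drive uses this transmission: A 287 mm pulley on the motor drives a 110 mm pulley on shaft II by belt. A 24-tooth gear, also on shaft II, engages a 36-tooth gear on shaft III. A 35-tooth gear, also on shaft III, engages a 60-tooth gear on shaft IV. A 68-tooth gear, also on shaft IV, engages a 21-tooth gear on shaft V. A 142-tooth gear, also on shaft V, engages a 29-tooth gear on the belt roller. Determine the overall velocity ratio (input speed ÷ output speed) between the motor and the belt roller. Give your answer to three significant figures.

Each stage contributes driven/driver: belt 110/287 = 0.38328, gear mesh 36/24 = 1.5, gear mesh 60/35 = 1.7143, gear mesh 21/68 = 0.30882, gear mesh 29/142 = 0.20423.
Overall: 0.38328 × 1.5 × 1.7143 × 0.30882 × 0.20423 = 0.062159.

0.0622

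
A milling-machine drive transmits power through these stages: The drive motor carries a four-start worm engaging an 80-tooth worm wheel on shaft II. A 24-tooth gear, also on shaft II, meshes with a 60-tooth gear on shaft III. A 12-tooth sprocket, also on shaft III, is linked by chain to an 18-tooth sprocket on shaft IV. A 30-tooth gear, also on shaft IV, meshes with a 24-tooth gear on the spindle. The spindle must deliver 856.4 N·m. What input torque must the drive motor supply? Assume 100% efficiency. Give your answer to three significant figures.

14.3 N·m

Overall ratio R = 20 × 2.5 × 1.5 × 0.8 = 60.
Input torque = output torque / R = 856.4 / 60 = 14.273 N·m.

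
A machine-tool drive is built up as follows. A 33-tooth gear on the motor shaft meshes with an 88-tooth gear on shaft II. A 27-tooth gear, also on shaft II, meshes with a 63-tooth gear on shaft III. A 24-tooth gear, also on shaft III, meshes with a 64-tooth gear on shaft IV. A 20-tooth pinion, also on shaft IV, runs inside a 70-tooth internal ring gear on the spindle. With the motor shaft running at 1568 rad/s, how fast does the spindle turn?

the motor shaft → shaft II (gear mesh, 88/33): 1568 ÷ 2.6667 = 588 rad/s
shaft II → shaft III (gear mesh, 63/27): 588 ÷ 2.3333 = 252 rad/s
shaft III → shaft IV (gear mesh, 64/24): 252 ÷ 2.6667 = 94.5 rad/s
shaft IV → the spindle (internal gear, 70/20): 94.5 ÷ 3.5 = 27 rad/s

27 rad/s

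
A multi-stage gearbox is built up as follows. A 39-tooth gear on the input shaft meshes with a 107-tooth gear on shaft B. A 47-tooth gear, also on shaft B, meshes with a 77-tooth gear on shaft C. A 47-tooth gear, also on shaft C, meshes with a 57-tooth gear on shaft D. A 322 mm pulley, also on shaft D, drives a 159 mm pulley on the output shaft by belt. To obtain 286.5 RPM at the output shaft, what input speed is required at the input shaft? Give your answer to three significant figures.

Overall ratio R = 2.7436 × 1.6383 × 1.2128 × 0.49379 = 2.6917.
Required input speed = output speed × R = 286.5 × 2.6917 = 771.18 RPM.

771 RPM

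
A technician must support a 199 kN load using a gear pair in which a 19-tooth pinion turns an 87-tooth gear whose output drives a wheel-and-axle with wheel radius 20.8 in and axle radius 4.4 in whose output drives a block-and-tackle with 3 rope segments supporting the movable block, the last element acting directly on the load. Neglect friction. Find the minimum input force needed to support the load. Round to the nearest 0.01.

Gear pair MA = 87/19 = 4.5789.
Wheel-and-axle MA = R/r = 20.8/4.4 = 4.7273.
Block-and-tackle MA = number of supporting rope parts = 3.
Combined ideal MA = 4.5789 × 4.7273 × 3 = 64.938.
Effort = load / MA = 199 / 64.938 = 3.0645 kN.

3.06 kN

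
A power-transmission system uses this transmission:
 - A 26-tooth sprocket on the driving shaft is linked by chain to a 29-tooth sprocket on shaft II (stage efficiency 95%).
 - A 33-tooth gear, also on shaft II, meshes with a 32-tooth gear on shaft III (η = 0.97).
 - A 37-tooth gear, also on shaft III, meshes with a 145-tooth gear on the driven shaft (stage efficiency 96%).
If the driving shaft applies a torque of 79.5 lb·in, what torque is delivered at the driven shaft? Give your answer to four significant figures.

After the chain (29/26): 79.5 × 1.1154 × 0.95 = 84.239 lb·in
After the gear mesh (32/33): 84.239 × 0.9697 × 0.97 = 79.236 lb·in
After the gear mesh (145/37): 79.236 × 3.9189 × 0.96 = 298.1 lb·in

298.1 lb·in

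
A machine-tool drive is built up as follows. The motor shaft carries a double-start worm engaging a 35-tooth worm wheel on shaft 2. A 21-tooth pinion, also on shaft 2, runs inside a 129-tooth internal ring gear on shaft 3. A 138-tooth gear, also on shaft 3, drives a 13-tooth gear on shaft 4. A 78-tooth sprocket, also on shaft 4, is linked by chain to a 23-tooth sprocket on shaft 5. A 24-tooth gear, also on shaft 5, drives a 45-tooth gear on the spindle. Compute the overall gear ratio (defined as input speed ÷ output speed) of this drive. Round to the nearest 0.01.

5.60

Each stage contributes driven/driver: worm 35/2 = 17.5, internal gear 129/21 = 6.1429, gear mesh 13/138 = 0.094203, chain 23/78 = 0.29487, gear mesh 45/24 = 1.875.
Overall: 17.5 × 6.1429 × 0.094203 × 0.29487 × 1.875 = 5.599.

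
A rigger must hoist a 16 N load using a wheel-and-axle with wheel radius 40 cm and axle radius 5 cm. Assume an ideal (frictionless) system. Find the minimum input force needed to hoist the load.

Wheel-and-axle MA = R/r = 40/5 = 8.
Effort = load / MA = 16 / 8 = 2 N.

2 N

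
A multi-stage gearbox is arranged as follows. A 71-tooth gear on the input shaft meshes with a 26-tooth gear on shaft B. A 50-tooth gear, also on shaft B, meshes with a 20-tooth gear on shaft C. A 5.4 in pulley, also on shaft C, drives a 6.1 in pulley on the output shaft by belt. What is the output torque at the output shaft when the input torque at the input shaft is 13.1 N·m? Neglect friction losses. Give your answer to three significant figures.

2.17 N·m

gear mesh 26/71 = 0.3662 → τ = 13.1·0.3662 = 4.7972 N·m
gear mesh 20/50 = 0.4 → τ = 4.7972·0.4 = 1.9189 N·m
belt 6.1/5.4 = 1.1296 → τ = 1.9189·1.1296 = 2.1676 N·m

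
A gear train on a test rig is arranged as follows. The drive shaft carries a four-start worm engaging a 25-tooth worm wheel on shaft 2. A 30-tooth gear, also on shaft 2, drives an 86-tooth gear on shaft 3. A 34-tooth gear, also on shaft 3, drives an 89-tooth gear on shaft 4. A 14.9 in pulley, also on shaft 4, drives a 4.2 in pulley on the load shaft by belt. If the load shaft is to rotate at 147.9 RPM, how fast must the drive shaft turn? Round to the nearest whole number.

Overall ratio R = 6.25 × 2.8667 × 2.6176 × 0.28188 = 13.22.
Required input speed = output speed × R = 147.9 × 13.22 = 1955.2 RPM.

1955 RPM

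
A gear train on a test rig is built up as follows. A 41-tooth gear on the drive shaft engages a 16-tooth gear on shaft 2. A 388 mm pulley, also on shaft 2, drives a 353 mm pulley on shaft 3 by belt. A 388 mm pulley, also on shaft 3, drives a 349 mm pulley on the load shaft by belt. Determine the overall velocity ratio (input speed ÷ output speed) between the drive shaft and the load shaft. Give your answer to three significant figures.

Each stage contributes driven/driver: gear mesh 16/41 = 0.39024, belt 353/388 = 0.90979, belt 349/388 = 0.89948.
Overall: 0.39024 × 0.90979 × 0.89948 = 0.31935.

0.319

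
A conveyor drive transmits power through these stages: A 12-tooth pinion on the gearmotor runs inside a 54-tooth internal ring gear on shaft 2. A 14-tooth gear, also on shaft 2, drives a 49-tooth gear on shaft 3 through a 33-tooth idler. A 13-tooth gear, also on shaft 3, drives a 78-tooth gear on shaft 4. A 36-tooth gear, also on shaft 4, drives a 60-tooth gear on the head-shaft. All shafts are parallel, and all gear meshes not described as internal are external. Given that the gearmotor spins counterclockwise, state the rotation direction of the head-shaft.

the gearmotor → shaft 2: internal mesh, same direction → CCW.
shaft 2 → shaft 3: driver → idler → driven is 2 external meshes, 2 reversals → CCW.
shaft 3 → shaft 4: external mesh, 1 reversal → CW.
shaft 4 → the head-shaft: external mesh, 1 reversal → CCW.
4 reversals in total — an even number — so the head-shaft turns the same way as the gearmotor.

counterclockwise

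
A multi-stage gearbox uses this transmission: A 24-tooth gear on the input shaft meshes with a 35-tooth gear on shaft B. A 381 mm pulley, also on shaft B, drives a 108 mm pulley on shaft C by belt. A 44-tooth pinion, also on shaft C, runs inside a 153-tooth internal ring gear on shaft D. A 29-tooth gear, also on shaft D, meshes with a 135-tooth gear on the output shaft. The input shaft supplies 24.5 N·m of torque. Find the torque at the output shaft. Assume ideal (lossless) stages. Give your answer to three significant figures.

164 N·m

gear mesh 35/24 = 1.4583 → τ = 24.5·1.4583 = 35.729 N·m
belt 108/381 = 0.28346 → τ = 35.729·0.28346 = 10.128 N·m
internal gear 153/44 = 3.4773 → τ = 10.128·3.4773 = 35.218 N·m
gear mesh 135/29 = 4.6552 → τ = 35.218·4.6552 = 163.94 N·m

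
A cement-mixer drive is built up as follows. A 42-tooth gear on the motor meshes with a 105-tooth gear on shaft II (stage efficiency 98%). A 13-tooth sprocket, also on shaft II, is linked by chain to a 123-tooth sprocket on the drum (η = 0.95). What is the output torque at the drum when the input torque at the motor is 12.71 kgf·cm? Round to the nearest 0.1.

279.9 kgf·cm

gear mesh 105/42 = 2.5 → τ = 12.71·2.5·0.98 = 31.14 kgf·cm
chain 123/13 = 9.4615 → τ = 31.14·9.4615·0.95 = 279.9 kgf·cm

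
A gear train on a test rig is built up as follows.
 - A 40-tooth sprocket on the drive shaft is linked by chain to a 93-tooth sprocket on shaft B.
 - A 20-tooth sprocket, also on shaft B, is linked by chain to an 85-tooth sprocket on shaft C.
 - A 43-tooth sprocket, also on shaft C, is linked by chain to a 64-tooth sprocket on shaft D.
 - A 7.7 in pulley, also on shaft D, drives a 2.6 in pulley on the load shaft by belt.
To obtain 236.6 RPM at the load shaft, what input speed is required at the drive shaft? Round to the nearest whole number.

Overall ratio R = 2.325 × 4.25 × 1.4884 × 0.33766 = 4.966.
Required input speed = output speed × R = 236.6 × 4.966 = 1175 RPM.

1175 RPM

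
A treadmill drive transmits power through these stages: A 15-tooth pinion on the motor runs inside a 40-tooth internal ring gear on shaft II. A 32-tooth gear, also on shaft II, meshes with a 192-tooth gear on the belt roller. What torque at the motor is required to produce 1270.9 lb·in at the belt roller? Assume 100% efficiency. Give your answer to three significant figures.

79.4 lb·in

Overall ratio R = 2.6667 × 6 = 16.
Input torque = output torque / R = 1270.9 / 16 = 79.431 lb·in.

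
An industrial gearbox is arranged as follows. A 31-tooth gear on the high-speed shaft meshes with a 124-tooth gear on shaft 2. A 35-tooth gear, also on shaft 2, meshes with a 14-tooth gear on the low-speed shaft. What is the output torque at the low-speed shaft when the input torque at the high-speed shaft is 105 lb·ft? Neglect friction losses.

168 lb·ft

Gear mesh: ratio = 124/31 = 4; torque at shaft 2 = 105 × 4 = 420 lb·ft.
Gear mesh: ratio = 14/35 = 0.4; torque at the low-speed shaft = 420 × 0.4 = 168 lb·ft.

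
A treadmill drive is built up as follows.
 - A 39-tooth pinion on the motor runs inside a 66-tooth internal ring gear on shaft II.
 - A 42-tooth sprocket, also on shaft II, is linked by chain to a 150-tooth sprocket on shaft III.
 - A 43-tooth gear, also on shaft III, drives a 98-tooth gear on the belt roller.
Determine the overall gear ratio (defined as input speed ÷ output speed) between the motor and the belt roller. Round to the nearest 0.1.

Each stage contributes driven/driver: internal gear 66/39 = 1.6923, chain 150/42 = 3.5714, gear mesh 98/43 = 2.2791.
Overall: 1.6923 × 3.5714 × 2.2791 = 13.775.

13.8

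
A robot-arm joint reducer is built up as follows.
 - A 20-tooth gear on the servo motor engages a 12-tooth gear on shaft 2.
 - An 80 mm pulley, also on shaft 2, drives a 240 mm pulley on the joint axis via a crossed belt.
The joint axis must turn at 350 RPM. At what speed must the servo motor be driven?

630 RPM

Overall ratio R = 0.6 × 3 = 1.8.
Required input speed = output speed × R = 350 × 1.8 = 630 RPM.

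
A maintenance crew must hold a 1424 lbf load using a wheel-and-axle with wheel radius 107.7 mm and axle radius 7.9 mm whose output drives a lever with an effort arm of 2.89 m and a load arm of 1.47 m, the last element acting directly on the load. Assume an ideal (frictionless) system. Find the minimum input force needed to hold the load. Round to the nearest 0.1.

Wheel-and-axle MA = R/r = 107.7/7.9 = 13.633.
Lever MA = effort arm / load arm = 2.89/1.47 = 1.966.
Combined ideal MA = 13.633 × 1.966 = 26.802.
Effort = load / MA = 1424 / 26.802 = 53.13 lbf.

53.1 lbf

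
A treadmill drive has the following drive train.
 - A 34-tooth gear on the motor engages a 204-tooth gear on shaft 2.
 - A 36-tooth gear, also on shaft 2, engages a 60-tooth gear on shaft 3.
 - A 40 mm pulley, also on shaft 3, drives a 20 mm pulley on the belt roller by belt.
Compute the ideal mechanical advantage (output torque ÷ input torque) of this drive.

5

Each stage contributes driven/driver: gear mesh 204/34 = 6, gear mesh 60/36 = 1.6667, belt 20/40 = 0.5.
Overall: 6 × 1.6667 × 0.5 = 5.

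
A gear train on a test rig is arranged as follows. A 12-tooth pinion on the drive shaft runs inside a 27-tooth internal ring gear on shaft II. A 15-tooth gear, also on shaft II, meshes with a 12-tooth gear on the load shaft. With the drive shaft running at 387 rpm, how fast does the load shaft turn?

internal gear 27/12 = 2.25 → 387/2.25 = 172 rpm
gear mesh 12/15 = 0.8 → 172/0.8 = 215 rpm

215 rpm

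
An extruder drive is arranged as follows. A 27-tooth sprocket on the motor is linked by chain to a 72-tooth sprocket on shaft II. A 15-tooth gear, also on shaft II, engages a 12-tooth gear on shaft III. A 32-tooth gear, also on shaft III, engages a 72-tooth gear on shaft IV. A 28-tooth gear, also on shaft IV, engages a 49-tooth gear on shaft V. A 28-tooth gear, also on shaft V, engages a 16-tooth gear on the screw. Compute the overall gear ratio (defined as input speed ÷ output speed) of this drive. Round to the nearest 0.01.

4.80

Each stage contributes driven/driver: chain 72/27 = 2.6667, gear mesh 12/15 = 0.8, gear mesh 72/32 = 2.25, gear mesh 49/28 = 1.75, gear mesh 16/28 = 0.57143.
Overall: 2.6667 × 0.8 × 2.25 × 1.75 × 0.57143 = 4.8.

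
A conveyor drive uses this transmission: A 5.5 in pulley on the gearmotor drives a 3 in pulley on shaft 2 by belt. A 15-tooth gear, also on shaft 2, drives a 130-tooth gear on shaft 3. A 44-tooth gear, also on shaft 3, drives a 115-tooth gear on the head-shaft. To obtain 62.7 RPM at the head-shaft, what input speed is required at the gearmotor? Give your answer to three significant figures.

775 RPM

Overall ratio R = 0.54545 × 8.6667 × 2.6136 = 12.355.
Required input speed = output speed × R = 62.7 × 12.355 = 774.68 RPM.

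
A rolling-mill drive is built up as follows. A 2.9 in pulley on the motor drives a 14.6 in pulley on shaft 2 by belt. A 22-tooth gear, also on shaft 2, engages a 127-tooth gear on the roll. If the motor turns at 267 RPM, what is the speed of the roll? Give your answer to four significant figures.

belt 14.6/2.9 = 5.0345 → 267/5.0345 = 53.034 RPM
gear mesh 127/22 = 5.7727 → 53.034/5.7727 = 9.187 RPM

9.187 RPM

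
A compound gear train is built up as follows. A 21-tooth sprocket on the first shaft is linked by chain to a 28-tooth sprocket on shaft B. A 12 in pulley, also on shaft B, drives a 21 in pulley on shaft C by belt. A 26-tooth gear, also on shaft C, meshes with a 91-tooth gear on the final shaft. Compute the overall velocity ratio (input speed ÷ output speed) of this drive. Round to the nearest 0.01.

8.17

Each stage contributes driven/driver: chain 28/21 = 1.3333, belt 21/12 = 1.75, gear mesh 91/26 = 3.5.
Overall: 1.3333 × 1.75 × 3.5 = 8.1667.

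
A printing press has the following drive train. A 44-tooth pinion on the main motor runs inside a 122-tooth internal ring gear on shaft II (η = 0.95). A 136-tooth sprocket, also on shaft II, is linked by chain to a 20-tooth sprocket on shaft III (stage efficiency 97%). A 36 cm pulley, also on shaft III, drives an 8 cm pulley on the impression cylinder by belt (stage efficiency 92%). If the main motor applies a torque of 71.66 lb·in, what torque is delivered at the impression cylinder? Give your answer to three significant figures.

internal gear 122/44 = 2.7727 → τ = 71.66·2.7727·0.95 = 188.76 lb·in
chain 20/136 = 0.14706 → τ = 188.76·0.14706·0.97 = 26.926 lb·in
belt 8/36 = 0.22222 → τ = 26.926·0.22222·0.92 = 5.5049 lb·in

5.50 lb·in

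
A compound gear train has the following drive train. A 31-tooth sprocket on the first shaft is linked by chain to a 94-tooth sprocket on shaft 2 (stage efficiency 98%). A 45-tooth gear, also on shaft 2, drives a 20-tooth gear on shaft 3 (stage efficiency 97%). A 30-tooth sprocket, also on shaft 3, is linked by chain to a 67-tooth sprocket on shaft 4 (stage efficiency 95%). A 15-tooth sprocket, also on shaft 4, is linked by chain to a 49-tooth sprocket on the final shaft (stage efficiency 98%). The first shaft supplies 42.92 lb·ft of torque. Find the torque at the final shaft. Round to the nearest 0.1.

Chain: ratio = 94/31 = 3.0323; torque at shaft 2 = 42.92 × 3.0323 × 0.98 = 127.54 lb·ft.
Gear mesh: ratio = 20/45 = 0.44444; torque at shaft 3 = 127.54 × 0.44444 × 0.97 = 54.985 lb·ft.
Chain: ratio = 67/30 = 2.2333; torque at shaft 4 = 54.985 × 2.2333 × 0.95 = 116.66 lb·ft.
Chain: ratio = 49/15 = 3.2667; torque at the final shaft = 116.66 × 3.2667 × 0.98 = 373.46 lb·ft.

373.5 lb·ft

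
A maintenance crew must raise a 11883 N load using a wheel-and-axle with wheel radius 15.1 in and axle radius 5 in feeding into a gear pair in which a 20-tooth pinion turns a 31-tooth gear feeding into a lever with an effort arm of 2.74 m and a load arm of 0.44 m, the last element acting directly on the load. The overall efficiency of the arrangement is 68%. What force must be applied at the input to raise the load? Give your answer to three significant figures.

599 N

Wheel-and-axle MA = R/r = 15.1/5 = 3.02.
Gear pair MA = 31/20 = 1.55.
Lever MA = effort arm / load arm = 2.74/0.44 = 6.2273.
Combined ideal MA = 3.02 × 1.55 × 6.2273 = 29.15.
Actual MA = 29.15 × 0.68 = 19.822.
Effort = load / actual MA = 11883 / 19.822 = 599.49 N.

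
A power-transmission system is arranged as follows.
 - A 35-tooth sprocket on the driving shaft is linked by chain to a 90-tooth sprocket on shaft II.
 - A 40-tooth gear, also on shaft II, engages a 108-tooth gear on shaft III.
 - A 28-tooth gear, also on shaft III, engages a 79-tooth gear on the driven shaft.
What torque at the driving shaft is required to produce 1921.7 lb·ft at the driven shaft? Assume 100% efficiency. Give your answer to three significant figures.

Overall ratio R = 2.5714 × 2.7 × 2.8214 = 19.589.
Input torque = output torque / R = 1921.7 / 19.589 = 98.102 lb·ft.

98.1 lb·ft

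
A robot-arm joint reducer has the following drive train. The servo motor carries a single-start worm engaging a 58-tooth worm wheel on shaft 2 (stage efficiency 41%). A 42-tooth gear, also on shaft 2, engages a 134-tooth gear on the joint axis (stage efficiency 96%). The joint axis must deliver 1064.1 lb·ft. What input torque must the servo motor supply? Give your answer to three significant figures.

Overall ratio R = 58 × 3.1905 = 185.05; overall efficiency η = 0.41 × 0.96 = 0.3936.
Input torque = output torque / (R × η) = 1064.1 / (185.05 × 0.3936) = 14.61 lb·ft.

14.6 lb·ft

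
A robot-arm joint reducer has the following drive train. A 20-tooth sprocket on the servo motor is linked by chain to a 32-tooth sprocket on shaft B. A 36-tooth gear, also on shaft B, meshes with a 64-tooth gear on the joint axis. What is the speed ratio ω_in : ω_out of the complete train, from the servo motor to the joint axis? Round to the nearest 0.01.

2.84

Each stage contributes driven/driver: chain 32/20 = 1.6, gear mesh 64/36 = 1.7778.
Overall: 1.6 × 1.7778 = 2.8444.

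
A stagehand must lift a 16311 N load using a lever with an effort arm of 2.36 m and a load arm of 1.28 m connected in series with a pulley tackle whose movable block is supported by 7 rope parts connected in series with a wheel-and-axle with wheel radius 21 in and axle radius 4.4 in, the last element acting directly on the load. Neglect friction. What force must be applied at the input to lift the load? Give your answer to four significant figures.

264.8 N

Lever MA = effort arm / load arm = 2.36/1.28 = 1.8437.
Block-and-tackle MA = number of supporting rope parts = 7.
Wheel-and-axle MA = R/r = 21/4.4 = 4.7727.
Combined ideal MA = 1.8437 × 7 × 4.7727 = 61.598.
Effort = load / MA = 16311 / 61.598 = 264.8 N.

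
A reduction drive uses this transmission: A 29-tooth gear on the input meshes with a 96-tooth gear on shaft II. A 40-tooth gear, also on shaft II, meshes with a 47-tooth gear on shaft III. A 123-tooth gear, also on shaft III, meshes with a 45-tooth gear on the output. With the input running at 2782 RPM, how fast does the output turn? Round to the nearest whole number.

the input → shaft II (gear mesh, 96/29): 2782 ÷ 3.3103 = 840.4 RPM
shaft II → shaft III (gear mesh, 47/40): 840.4 ÷ 1.175 = 715.23 RPM
shaft III → the output (gear mesh, 45/123): 715.23 ÷ 0.36585 = 1955 RPM

1955 RPM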